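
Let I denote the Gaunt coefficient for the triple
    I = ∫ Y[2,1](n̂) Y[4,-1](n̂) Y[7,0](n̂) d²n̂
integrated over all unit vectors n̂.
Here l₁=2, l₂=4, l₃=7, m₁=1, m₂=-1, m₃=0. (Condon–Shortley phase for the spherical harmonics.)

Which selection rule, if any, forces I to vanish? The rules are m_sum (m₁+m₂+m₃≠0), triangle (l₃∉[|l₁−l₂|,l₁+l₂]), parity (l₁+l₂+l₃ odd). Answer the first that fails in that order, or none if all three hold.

triangle

m₁+m₂+m₃ = 1 − 1 + 0 = 0  ✓
triangle: |2−4|=2 ≤ l₃=7 ≤ 2+4=6  ✗
parity: l₁+l₂+l₃ = 13 is odd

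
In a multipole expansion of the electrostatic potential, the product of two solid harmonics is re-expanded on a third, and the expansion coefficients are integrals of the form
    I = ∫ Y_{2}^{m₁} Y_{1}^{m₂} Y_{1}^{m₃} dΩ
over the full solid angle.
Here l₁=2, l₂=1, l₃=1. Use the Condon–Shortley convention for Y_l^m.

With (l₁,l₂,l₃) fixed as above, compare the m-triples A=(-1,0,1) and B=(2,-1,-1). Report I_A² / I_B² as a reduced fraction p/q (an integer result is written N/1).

1/2

Same 2,1,1: normalisation and zero-m 3j drop out of the ratio.
A: Δ: 2! 2! 0! / 5! → 1/30; sum: t=1:−1/2 = -1/2; 3j²(2 1 1; -1 0 1) = Δ·Π!·Σ² = 1/10  (sign -1)
B: Δ: 2! 2! 0! / 5! → 1/30; sum: t=0:+1/4 = 1/4; 3j²(2 1 1; 2 -1 -1) = Δ·Π!·Σ² = 1/5  (sign +1)
I_A²/I_B² = (1/10)/(1/5) = 1/2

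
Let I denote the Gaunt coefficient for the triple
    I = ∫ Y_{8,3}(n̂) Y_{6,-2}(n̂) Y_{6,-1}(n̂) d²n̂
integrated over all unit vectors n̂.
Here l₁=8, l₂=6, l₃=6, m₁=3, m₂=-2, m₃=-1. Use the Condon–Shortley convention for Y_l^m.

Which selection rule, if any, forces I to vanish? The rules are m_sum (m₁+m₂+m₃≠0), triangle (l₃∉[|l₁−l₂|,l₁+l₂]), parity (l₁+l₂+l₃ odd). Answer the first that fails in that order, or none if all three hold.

m₁+m₂+m₃ = 3 − 2 − 1 = 0  ✓
triangle: |8−6|=2 ≤ l₃=6 ≤ 8+6=14  ✓
parity: l₁+l₂+l₃ = 20 is even  ✓

none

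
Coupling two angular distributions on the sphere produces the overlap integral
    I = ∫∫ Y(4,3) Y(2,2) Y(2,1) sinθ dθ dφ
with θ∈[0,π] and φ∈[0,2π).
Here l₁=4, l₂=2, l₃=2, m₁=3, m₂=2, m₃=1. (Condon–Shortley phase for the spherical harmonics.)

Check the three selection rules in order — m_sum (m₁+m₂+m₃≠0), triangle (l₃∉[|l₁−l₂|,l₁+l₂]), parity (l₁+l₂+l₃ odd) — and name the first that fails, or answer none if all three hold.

azimuthal sum: 3 + 2 + 1 = 6  ✗
2 ≤ 2 ≤ 6 (triangle on l)
L = 4 + 2 + 2 = 8 (even)

m_sum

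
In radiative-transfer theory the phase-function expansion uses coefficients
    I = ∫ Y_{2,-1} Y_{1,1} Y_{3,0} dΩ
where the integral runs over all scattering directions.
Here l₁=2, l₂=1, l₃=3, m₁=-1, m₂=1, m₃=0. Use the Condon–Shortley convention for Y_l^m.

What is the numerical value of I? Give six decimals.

0.143048

Checks pass: Σm=0; 6 even; l₃=3∈[1,3].
(2·2+1)(2·1+1)(2·3+1) = 105
Δ: 0! 4! 2! / 7! → 1/105
sum: t=0:+1/4 = 1/4
3j²(2 1 3; 0 0 0) = Δ·Π!·Σ² = 3/35  (sign -1)
sum: t=0:+1/12 = 1/12
3j²(2 1 3; -1 1 0) = Δ·Π!·Σ² = 1/35  (sign -1)
combine: 4πI² = 105·3/35·1/35 = 9/35
take √, sign +1: I = 0.14304817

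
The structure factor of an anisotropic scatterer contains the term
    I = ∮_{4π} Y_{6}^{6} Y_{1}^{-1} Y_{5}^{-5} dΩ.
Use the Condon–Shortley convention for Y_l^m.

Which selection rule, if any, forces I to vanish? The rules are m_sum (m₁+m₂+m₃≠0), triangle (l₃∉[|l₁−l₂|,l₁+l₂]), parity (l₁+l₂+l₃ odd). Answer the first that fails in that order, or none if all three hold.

none

azimuthal sum: 6 − 1 − 5 = 0  ✓
5 ≤ 5 ≤ 7 (triangle on l)  ✓
L = 6 + 1 + 5 = 12 (even)  ✓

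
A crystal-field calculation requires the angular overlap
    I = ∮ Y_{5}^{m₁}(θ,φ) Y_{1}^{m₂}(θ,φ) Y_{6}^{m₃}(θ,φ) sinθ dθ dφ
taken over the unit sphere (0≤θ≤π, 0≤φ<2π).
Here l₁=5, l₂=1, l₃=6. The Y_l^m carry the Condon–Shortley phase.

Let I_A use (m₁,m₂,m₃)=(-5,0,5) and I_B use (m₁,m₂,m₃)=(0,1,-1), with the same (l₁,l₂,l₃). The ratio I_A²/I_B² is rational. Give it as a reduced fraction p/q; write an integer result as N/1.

11/21

Shared (l₁,l₂,l₃)=(5,1,6): N and (l;000)² cancel in I_A²/I_B².
A: Δ = 0!·10!·2!/13! = 1/858; Racah Σ t=0..0: t=0:+1/3628800 = 1/3628800; ⇒ 3j(5 1 6; -5 0 5)² = 1/78, sgn -1
B: Δ = 0!·10!·2!/13! = 1/858; Racah Σ t=0..0: t=0:+1/28800 = 1/28800; ⇒ 3j(5 1 6; 0 1 -1)² = 7/286, sgn -1
I_A²/I_B² = (1/78)/(7/286) = 11/21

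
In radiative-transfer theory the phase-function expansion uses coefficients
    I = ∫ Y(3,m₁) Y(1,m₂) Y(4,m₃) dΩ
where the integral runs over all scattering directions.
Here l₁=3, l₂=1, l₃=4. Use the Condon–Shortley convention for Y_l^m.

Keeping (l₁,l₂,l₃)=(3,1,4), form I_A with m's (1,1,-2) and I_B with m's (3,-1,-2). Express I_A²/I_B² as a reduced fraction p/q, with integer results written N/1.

Shared (l₁,l₂,l₃)=(3,1,4): N and (l;000)² cancel in I_A²/I_B².
A: Δ = 0!·6!·2!/9! = 1/252; Racah Σ t=0..0: t=0:+1/96 = 1/96; ⇒ 3j(3 1 4; 1 1 -2)² = 5/84, sgn +1
B: Δ = 0!·6!·2!/9! = 1/252; Racah Σ t=0..0: t=0:+1/1440 = 1/1440; ⇒ 3j(3 1 4; 3 -1 -2)² = 1/252, sgn +1
I_A²/I_B² = (5/84)/(1/252) = 15/1

15/1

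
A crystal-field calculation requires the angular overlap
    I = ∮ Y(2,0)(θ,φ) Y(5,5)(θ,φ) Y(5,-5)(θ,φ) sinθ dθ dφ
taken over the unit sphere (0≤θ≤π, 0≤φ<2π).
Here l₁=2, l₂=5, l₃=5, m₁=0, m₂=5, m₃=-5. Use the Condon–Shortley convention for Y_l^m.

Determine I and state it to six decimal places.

Checks pass: Σm=0; 12 even; l₃=5∈[3,7].
(2·2+1)(2·5+1)(2·5+1) = 605
Δ: 2! 2! 8! / 13! → 1/38610
sum: t=0:+1/2880 t=1:−1/576 t=2:+1/2880 = -1/960
3j²(2 5 5; 0 0 0) = Δ·Π!·Σ² = 10/429  (sign +1)
sum: t=2:+1/161280 = 1/161280
3j²(2 5 5; 0 5 -5) = Δ·Π!·Σ² = 15/286  (sign +1)
combine: 4πI² = 605·10/429·15/286 = 125/169
take √, sign +1: I = 0.24260890

0.242609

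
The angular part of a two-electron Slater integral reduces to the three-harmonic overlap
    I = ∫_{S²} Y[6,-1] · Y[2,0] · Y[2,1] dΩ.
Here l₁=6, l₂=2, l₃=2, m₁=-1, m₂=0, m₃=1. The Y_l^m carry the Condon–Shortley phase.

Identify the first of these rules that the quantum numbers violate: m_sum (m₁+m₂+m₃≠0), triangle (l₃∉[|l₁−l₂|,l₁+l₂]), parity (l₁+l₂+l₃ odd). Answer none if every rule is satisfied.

azimuthal sum: -1 + 0 + 1 = 0  ✓
4 ≤ 2 ≤ 8 (triangle on l)  ✗
L = 6 + 2 + 2 = 10 (even)

triangle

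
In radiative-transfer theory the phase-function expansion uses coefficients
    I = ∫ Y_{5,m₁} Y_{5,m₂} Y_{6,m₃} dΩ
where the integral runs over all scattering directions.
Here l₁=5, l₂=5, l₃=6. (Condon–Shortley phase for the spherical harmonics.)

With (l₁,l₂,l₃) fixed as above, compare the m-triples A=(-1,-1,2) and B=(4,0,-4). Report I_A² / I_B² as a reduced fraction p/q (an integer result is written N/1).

Same 5,5,6: normalisation and zero-m 3j drop out of the ratio.
A: Δ: 4! 6! 6! / 17! → 1/28588560; sum: t=0:+1/829440 t=1:−1/25920 t=2:+1/9216 t=3:−1/25920 t=4:+1/829440 = 7/207360; 3j²(5 5 6; -1 -1 2) = Δ·Π!·Σ² = 28/2431  (sign +1)
B: Δ: 4! 6! 6! / 17! → 1/28588560; sum: t=0:+1/345600 t=1:−1/207360 = -1/518400; 3j²(5 5 6; 4 0 -4) = Δ·Π!·Σ² = 12/2431  (sign -1)
I_A²/I_B² = (28/2431)/(12/2431) = 7/3

7/3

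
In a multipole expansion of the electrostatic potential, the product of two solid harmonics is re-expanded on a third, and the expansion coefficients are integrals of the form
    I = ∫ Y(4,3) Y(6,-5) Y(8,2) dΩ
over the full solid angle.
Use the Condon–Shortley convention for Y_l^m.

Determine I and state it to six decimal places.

-0.069313

m-sum 0 ✓  L=18 even ✓  2≤8≤10 ✓
Π(2lᵢ+1) = 9×13×17 = 1989
triangle coeff Δ(4,6,8) = 1/23279256
Σ_t [0,2]: t=0:+1/1658880 t=1:−1/518400 t=2:+1/1658880 = -1/1382400
(3j)²=504/46189 [(4 6 8; 0 0 0)], sign=-1
Σ_t [0,1]: t=0:+1/87091200 t=1:−1/2612736000 = 29/2612736000
(3j)²=841/302328 [(4 6 8; 3 -5 2)], sign=+1
⇒ 4πI² = 52983/877591
I = (-1)√(52983/877591/(4π)) = -0.06931341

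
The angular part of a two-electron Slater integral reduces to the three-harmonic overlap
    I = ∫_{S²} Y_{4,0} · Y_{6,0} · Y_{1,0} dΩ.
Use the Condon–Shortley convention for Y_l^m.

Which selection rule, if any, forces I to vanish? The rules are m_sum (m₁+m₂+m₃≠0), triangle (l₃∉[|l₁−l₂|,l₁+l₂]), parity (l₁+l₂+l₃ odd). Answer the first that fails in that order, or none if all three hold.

triangle

Σmᵢ = 0  ✓
l₃∈[|l₁−l₂|,l₁+l₂]=[2,10], have l₃=1  ✗
Σlᵢ = 11 ⇒ odd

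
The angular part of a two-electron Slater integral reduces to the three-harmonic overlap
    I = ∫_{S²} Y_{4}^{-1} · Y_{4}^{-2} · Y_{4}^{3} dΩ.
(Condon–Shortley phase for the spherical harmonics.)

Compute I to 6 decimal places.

Checks pass: Σm=0; 12 even; l₃=4∈[0,8].
(2·4+1)(2·4+1)(2·4+1) = 729
Δ: 4! 4! 4! / 13! → 1/450450
sum: t=0:+1/13824 t=1:−1/216 t=2:+1/64 t=3:−1/216 t=4:+1/13824 = 5/768
3j²(4 4 4; 0 0 0) = Δ·Π!·Σ² = 18/1001  (sign +1)
sum: t=1:−1/864 t=2:+1/576 = 1/1728
3j²(4 4 4; -1 -2 3) = Δ·Π!·Σ² = 5/1287  (sign -1)
combine: 4πI² = 729·18/1001·5/1287 = 7290/143143
take √, sign -1: I = -0.06366105

-0.063661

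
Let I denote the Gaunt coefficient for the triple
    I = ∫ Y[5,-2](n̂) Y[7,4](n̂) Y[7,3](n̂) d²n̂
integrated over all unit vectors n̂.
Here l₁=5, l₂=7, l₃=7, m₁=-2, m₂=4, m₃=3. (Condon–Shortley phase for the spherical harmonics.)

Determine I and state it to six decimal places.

Σmᵢ = 5 ≠ 0, so the φ-integral vanishes; I = 0

0.000000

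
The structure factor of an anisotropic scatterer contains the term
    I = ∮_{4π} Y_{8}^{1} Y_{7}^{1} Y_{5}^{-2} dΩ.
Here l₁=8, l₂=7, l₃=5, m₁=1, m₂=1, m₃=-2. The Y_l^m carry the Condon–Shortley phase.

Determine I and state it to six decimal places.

Rules hold: Σm=0, L=20 even, 1≤5≤15.
N = 17·15·11 = 2805
Δ = 10!·6!·4!/21! = 1/814773960
Racah Σ t=3..7: t=3:−1/87091200 t=4:+1/4976640 t=5:−1/2073600 t=6:+1/4976640 t=7:−1/87091200 = -1/9676800
⇒ 3j(8 7 5; 0 0 0)² = 360/46189, sgn +1
Racah Σ t=4..7: t=4:+1/14929920 t=5:−1/4147200 t=6:+1/8294400 t=7:−1/130636800 = -1/16329600
⇒ 3j(8 7 5; 1 1 -2)² = 1024/138567, sgn +1
4πI² = N·(3j₀)²·(3jₘ)² = 1843200/11408683
I = +1·√(0.161561/4π) = 0.11338707

0.113387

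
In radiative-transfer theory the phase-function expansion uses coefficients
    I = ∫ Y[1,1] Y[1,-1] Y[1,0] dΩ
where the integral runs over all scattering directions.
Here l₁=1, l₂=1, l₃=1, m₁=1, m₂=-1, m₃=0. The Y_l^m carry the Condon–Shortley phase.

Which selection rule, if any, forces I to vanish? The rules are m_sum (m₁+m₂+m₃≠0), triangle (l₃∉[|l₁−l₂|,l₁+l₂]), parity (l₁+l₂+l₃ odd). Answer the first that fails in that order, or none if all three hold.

parity

m₁+m₂+m₃ = 1 − 1 + 0 = 0  ✓
triangle: |1−1|=0 ≤ l₃=1 ≤ 1+1=2  ✓
parity: l₁+l₂+l₃ = 3 is odd  ✗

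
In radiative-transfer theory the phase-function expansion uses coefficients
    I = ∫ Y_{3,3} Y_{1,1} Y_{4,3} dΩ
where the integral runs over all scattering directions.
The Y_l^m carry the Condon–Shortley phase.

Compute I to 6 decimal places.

0.000000

Σmᵢ = 7 ≠ 0, so the φ-integral vanishes; I = 0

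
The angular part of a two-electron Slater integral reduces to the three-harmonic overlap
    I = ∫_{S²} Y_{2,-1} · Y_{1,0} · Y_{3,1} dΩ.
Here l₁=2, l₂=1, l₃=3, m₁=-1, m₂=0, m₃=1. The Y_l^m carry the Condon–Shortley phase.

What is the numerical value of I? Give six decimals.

-0.233597

Rules hold: Σm=0, L=6 even, 1≤3≤3.
N = 5·3·7 = 105
Δ = 0!·4!·2!/7! = 1/105
Racah Σ t=0..0: t=0:+1/4 = 1/4
⇒ 3j(2 1 3; 0 0 0)² = 3/35, sgn -1
Racah Σ t=0..0: t=0:+1/6 = 1/6
⇒ 3j(2 1 3; -1 0 1)² = 8/105, sgn +1
4πI² = N·(3j₀)²·(3jₘ)² = 24/35
I = -1·√(0.685714/4π) = -0.23359668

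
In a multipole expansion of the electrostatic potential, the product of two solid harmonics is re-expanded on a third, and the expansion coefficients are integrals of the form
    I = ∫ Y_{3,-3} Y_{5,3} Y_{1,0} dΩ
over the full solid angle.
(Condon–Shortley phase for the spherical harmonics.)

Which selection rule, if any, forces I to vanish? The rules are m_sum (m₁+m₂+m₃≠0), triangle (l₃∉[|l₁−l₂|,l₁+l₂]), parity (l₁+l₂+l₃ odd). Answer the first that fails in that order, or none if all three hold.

Σmᵢ = 0  ✓
l₃∈[|l₁−l₂|,l₁+l₂]=[2,8], have l₃=1  ✗
Σlᵢ = 9 ⇒ odd

triangle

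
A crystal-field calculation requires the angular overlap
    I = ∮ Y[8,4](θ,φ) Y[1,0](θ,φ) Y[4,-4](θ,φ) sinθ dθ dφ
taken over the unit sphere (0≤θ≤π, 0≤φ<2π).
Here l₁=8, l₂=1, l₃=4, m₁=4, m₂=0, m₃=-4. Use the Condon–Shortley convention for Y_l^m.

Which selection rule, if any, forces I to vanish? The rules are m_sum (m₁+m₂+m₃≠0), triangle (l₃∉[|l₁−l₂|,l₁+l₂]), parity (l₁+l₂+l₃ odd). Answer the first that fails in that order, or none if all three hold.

azimuthal sum: 4 + 0 − 4 = 0  ✓
7 ≤ 4 ≤ 9 (triangle on l)  ✗
L = 8 + 1 + 4 = 13 (odd)

triangle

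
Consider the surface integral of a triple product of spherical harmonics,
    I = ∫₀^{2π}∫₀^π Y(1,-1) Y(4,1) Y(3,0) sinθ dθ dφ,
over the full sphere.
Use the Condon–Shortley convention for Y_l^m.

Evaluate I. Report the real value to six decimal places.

Rules hold: Σm=0, L=8 even, 3≤3≤5.
N = 3·9·7 = 189
Δ = 2!·0!·6!/9! = 1/252
Racah Σ t=1..1: t=1:−1/36 = -1/36
⇒ 3j(1 4 3; 0 0 0)² = 4/63, sgn +1
Racah Σ t=2..2: t=2:+1/72 = 1/72
⇒ 3j(1 4 3; -1 1 0)² = 5/126, sgn -1
4πI² = N·(3j₀)²·(3jₘ)² = 10/21
I = -1·√(0.47619/4π) = -0.19466390

-0.194664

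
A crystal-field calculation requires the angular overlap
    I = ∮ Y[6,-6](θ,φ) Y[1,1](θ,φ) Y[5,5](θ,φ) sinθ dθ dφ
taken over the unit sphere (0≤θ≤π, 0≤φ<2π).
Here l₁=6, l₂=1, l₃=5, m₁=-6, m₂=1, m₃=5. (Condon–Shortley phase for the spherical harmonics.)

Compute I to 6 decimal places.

Rules hold: Σm=0, L=12 even, 5≤5≤7.
N = 13·3·11 = 429
Δ = 2!·10!·0!/13! = 1/858
Racah Σ t=1..1: t=1:−1/14400 = -1/14400
⇒ 3j(6 1 5; 0 0 0)² = 6/143, sgn +1
Racah Σ t=2..2: t=2:+1/7257600 = 1/7257600
⇒ 3j(6 1 5; -6 1 5)² = 1/13, sgn +1
4πI² = N·(3j₀)²·(3jₘ)² = 18/13
I = +1·√(1.38462/4π) = 0.33194004

0.331940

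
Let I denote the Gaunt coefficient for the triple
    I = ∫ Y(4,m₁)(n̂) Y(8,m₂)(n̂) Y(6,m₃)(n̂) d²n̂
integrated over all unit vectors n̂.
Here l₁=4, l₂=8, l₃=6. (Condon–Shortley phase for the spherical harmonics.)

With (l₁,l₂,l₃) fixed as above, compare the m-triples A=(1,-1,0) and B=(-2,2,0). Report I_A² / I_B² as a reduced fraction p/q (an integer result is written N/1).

l's match ⇒ only the (l;m) 3-j factors differ between A and B.
A: triangle coeff Δ(4,8,6) = 1/23279256; Σ_t [1,3]: t=1:−1/4147200 t=2:+1/691200 t=3:−1/1244160 = 1/2488320; (3j)²=875/184756 [(4 8 6; 1 -1 0)], sign=+1
B: triangle coeff Δ(4,8,6) = 1/23279256; Σ_t [4,6]: t=4:+1/1658880 t=5:−1/1728000 t=6:+1/24883200 = 1/15552000; (3j)²=16/46189 [(4 8 6; -2 2 0)], sign=+1
I_A²/I_B² = (875/184756)/(16/46189) = 875/64

875/64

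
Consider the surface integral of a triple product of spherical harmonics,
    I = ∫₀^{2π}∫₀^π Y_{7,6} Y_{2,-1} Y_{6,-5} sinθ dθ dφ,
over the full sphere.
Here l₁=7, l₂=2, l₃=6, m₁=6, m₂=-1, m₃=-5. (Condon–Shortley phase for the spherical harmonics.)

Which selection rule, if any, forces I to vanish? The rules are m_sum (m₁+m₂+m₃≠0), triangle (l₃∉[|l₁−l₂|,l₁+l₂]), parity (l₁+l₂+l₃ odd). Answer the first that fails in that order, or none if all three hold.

parity

azimuthal sum: 6 − 1 − 5 = 0  ✓
5 ≤ 6 ≤ 9 (triangle on l)  ✓
L = 7 + 2 + 6 = 15 (odd)  ✗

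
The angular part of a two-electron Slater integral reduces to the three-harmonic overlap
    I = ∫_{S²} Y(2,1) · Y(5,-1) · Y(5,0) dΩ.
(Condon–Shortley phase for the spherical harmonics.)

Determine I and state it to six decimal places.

Checks pass: Σm=0; 12 even; l₃=5∈[3,7].
(2·2+1)(2·5+1)(2·5+1) = 605
Δ: 2! 2! 8! / 13! → 1/38610
sum: t=0:+1/2880 t=1:−1/576 t=2:+1/2880 = -1/960
3j²(2 5 5; 0 0 0) = Δ·Π!·Σ² = 10/429  (sign +1)
sum: t=0:+1/1152 t=1:−1/1440 = 1/5760
3j²(2 5 5; 1 -1 0) = Δ·Π!·Σ² = 1/858  (sign -1)
combine: 4πI² = 605·10/429·1/858 = 25/1521
take √, sign -1: I = -0.03616600

-0.036166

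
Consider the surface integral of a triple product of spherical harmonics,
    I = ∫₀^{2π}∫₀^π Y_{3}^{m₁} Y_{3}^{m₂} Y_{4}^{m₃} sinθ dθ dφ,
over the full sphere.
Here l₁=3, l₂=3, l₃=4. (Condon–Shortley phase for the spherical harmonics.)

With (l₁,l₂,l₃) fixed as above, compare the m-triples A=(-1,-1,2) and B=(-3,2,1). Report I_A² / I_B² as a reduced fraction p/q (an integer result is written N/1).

Same 3,3,4: normalisation and zero-m 3j drop out of the ratio.
A: Δ: 2! 4! 4! / 11! → 1/34650; sum: t=0:+1/192 t=1:−1/36 t=2:+1/192 = -5/288; 3j²(3 3 4; -1 -1 2) = Δ·Π!·Σ² = 20/693  (sign -1)
B: Δ: 2! 4! 4! / 11! → 1/34650; sum: t=2:+1/288 = 1/288; 3j²(3 3 4; -3 2 1) = Δ·Π!·Σ² = 5/231  (sign -1)
I_A²/I_B² = (20/693)/(5/231) = 4/3

4/3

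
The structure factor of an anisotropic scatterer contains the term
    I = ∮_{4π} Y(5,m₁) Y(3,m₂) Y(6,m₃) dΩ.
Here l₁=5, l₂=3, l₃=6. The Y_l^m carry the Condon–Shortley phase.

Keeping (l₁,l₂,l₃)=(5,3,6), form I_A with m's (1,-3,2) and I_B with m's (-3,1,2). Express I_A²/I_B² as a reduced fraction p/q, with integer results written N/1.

10/7

Shared (l₁,l₂,l₃)=(5,3,6): N and (l;000)² cancel in I_A²/I_B².
A: Δ = 2!·8!·4!/15! = 1/675675; Racah Σ t=0..0: t=0:+1/27648 = 1/27648; ⇒ 3j(5 3 6; 1 -3 2)² = 10/429, sgn +1
B: Δ = 2!·8!·4!/15! = 1/675675; Racah Σ t=0..2: t=0:+1/1935360 t=1:−1/30240 t=2:+1/11520 = 1/18432; ⇒ 3j(5 3 6; -3 1 2)² = 7/429, sgn +1
I_A²/I_B² = (10/429)/(7/429) = 10/7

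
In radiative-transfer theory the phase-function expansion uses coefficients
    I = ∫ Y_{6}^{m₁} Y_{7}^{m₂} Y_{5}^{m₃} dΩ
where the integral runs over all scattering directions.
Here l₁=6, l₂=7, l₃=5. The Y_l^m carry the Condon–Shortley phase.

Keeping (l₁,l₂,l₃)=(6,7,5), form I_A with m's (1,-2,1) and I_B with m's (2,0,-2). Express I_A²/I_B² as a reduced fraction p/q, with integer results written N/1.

87480/82369

Same 6,7,5: normalisation and zero-m 3j drop out of the ratio.
A: Δ: 8! 4! 6! / 19! → 1/174594420; sum: t=1:−1/5806080 t=2:+1/311040 t=3:−1/138240 t=4:+1/414720 t=5:−1/12441600 = -1/537600; 3j²(6 7 5; 1 -2 1) = Δ·Π!·Σ² = 2916/323323  (sign -1)
B: Δ: 8! 4! 6! / 19! → 1/174594420; sum: t=1:−1/21772800 t=2:+1/691200 t=3:−1/207360 t=4:+1/497664 = -41/29030400; 3j²(6 7 5; 2 0 -2) = Δ·Π!·Σ² = 11767/1385670  (sign +1)
I_A²/I_B² = (2916/323323)/(11767/1385670) = 87480/82369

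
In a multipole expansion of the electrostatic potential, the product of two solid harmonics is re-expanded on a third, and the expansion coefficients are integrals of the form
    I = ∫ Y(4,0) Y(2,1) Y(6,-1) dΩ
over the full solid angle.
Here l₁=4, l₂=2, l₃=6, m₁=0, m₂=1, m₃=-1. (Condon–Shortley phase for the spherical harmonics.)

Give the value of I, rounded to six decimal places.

-0.210395

m-sum 0 ✓  L=12 even ✓  2≤6≤6 ✓
Π(2lᵢ+1) = 9×5×13 = 585
triangle coeff Δ(4,2,6) = 1/6435
Σ_t [0,0]: t=0:+1/2304 = 1/2304
(3j)²=5/143 [(4 2 6; 0 0 0)], sign=+1
Σ_t [0,0]: t=0:+1/3456 = 1/3456
(3j)²=35/1287 [(4 2 6; 0 1 -1)], sign=-1
⇒ 4πI² = 875/1573
I = (-1)√(875/1573/(4π)) = -0.21039467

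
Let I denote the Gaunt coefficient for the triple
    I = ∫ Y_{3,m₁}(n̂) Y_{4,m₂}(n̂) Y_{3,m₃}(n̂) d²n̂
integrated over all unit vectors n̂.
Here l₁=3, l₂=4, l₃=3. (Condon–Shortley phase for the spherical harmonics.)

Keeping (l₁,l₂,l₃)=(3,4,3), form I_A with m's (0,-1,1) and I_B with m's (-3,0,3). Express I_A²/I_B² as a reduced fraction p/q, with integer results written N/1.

5/3

Shared (l₁,l₂,l₃)=(3,4,3): N and (l;000)² cancel in I_A²/I_B².
A: Δ = 4!·2!·4!/11! = 1/34650; Racah Σ t=1..3: t=1:−1/48 t=2:+1/24 t=3:−1/288 = 5/288; ⇒ 3j(3 4 3; 0 -1 1)² = 5/462, sgn +1
B: Δ = 4!·2!·4!/11! = 1/34650; Racah Σ t=4..4: t=4:+1/1152 = 1/1152; ⇒ 3j(3 4 3; -3 0 3)² = 1/154, sgn +1
I_A²/I_B² = (5/462)/(1/154) = 5/3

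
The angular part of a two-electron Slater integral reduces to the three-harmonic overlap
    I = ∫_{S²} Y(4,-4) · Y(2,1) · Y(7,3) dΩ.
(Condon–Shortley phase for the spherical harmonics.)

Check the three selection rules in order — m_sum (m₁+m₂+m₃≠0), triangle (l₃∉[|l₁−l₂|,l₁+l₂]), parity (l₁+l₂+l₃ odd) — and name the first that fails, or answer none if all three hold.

triangle

m₁+m₂+m₃ = -4 + 1 + 3 = 0  ✓
triangle: |4−2|=2 ≤ l₃=7 ≤ 4+2=6  ✗
parity: l₁+l₂+l₃ = 13 is odd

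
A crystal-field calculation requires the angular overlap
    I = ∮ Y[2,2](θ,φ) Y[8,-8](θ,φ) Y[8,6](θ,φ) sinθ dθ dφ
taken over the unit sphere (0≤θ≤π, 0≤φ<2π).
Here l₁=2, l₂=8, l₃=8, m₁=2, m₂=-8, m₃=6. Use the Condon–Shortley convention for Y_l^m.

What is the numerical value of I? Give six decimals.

m-sum 0 ✓  L=18 even ✓  6≤8≤10 ✓
Π(2lᵢ+1) = 5×17×17 = 1445
triangle coeff Δ(2,8,8) = 1/348840
Σ_t [0,2]: t=0:+1/116121600 t=1:−1/25401600 t=2:+1/116121600 = -1/45158400
(3j)²=24/1615 [(2 8 8; 0 0 0)], sign=-1
Σ_t [0,0]: t=0:+1/348713164800 = 1/348713164800
(3j)²=2/969 [(2 8 8; 2 -8 6)], sign=+1
⇒ 4πI² = 16/361
I = (-1)√(16/361/(4π)) = -0.05938838

-0.059388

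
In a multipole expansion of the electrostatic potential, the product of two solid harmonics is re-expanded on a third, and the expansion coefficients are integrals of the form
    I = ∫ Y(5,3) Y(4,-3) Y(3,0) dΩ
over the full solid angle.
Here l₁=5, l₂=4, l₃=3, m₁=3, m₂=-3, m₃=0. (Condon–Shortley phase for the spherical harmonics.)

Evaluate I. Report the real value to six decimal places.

Checks pass: Σm=0; 12 even; l₃=3∈[1,9].
(2·5+1)(2·4+1)(2·3+1) = 693
Δ: 6! 4! 2! / 13! → 1/180180
sum: t=2:+1/576 t=3:−1/144 t=4:+1/576 = -1/288
3j²(5 4 3; 0 0 0) = Δ·Π!·Σ² = 20/1001  (sign +1)
sum: t=0:+1/2880 t=1:−1/1440 = -1/2880
3j²(5 4 3; 3 -3 0) = Δ·Π!·Σ² = 7/715  (sign +1)
combine: 4πI² = 693·20/1001·7/715 = 252/1859
take √, sign +1: I = 0.10386175

0.103862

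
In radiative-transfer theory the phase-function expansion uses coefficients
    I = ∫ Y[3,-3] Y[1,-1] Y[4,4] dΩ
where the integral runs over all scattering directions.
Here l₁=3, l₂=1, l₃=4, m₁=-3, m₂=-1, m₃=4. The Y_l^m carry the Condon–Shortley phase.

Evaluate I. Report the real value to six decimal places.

Rules hold: Σm=0, L=8 even, 2≤4≤4.
N = 7·3·9 = 189
Δ = 0!·6!·2!/9! = 1/252
Racah Σ t=0..0: t=0:+1/36 = 1/36
⇒ 3j(3 1 4; 0 0 0)² = 4/63, sgn +1
Racah Σ t=0..0: t=0:+1/1440 = 1/1440
⇒ 3j(3 1 4; -3 -1 4)² = 1/9, sgn +1
4πI² = N·(3j₀)²·(3jₘ)² = 4/3
I = +1·√(1.33333/4π) = 0.32573501

0.325735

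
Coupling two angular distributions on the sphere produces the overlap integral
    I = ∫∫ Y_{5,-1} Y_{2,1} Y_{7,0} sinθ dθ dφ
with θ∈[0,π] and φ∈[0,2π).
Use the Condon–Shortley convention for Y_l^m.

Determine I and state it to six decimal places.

Rules hold: Σm=0, L=14 even, 3≤7≤7.
N = 11·5·15 = 825
Δ = 0!·10!·4!/15! = 1/15015
Racah Σ t=0..0: t=0:+1/57600 = 1/57600
⇒ 3j(5 2 7; 0 0 0)² = 21/715, sgn -1
Racah Σ t=0..0: t=0:+1/103680 = 1/103680
⇒ 3j(5 2 7; -1 1 0)² = 7/429, sgn -1
4πI² = N·(3j₀)²·(3jₘ)² = 735/1859
I = +1·√(0.395374/4π) = 0.17737771

0.177378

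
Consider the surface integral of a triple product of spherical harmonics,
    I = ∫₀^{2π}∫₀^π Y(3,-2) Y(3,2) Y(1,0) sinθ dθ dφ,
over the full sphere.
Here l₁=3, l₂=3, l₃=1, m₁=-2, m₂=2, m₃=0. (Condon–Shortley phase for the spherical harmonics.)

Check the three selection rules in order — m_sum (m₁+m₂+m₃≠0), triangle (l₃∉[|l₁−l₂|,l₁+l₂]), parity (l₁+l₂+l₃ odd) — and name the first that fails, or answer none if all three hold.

m₁+m₂+m₃ = -2 + 2 + 0 = 0  ✓
triangle: |3−3|=0 ≤ l₃=1 ≤ 3+3=6  ✓
parity: l₁+l₂+l₃ = 7 is odd  ✗

parity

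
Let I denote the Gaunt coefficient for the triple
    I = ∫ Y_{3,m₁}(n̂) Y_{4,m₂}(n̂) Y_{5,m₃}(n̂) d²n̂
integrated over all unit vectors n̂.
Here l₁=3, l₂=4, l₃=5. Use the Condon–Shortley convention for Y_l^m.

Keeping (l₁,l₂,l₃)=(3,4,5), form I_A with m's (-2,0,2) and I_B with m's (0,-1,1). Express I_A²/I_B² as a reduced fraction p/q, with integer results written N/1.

Same 3,4,5: normalisation and zero-m 3j drop out of the ratio.
A: Δ: 2! 4! 6! / 13! → 1/180180; sum: t=1:−1/864 t=2:+1/576 = 1/1728; 3j²(3 4 5; -2 0 2) = Δ·Π!·Σ² = 5/1287  (sign -1)
B: Δ: 2! 4! 6! / 13! → 1/180180; sum: t=0:+1/432 t=1:−1/192 t=2:+1/1440 = -19/8640; 3j²(3 4 5; 0 -1 1) = Δ·Π!·Σ² = 361/30030  (sign -1)
I_A²/I_B² = (5/1287)/(361/30030) = 350/1083

350/1083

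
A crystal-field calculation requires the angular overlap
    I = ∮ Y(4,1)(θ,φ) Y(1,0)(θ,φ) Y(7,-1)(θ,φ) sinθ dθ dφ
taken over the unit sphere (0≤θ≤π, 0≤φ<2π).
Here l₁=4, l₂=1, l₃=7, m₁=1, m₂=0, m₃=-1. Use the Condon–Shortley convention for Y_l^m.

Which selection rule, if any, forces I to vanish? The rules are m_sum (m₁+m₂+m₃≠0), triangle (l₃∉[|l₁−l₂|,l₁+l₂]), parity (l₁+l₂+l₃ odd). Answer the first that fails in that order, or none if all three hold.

azimuthal sum: 1 + 0 − 1 = 0  ✓
3 ≤ 7 ≤ 5 (triangle on l)  ✗
L = 4 + 1 + 7 = 12 (even)

triangle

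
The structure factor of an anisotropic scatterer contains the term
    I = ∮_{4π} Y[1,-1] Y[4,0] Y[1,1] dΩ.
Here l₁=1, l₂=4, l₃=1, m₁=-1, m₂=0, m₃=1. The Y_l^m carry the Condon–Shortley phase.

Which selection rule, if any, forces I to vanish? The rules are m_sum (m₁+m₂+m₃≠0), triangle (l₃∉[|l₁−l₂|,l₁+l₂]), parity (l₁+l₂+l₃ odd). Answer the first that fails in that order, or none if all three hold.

azimuthal sum: -1 + 0 + 1 = 0  ✓
3 ≤ 1 ≤ 5 (triangle on l)  ✗
L = 1 + 4 + 1 = 6 (even)

triangle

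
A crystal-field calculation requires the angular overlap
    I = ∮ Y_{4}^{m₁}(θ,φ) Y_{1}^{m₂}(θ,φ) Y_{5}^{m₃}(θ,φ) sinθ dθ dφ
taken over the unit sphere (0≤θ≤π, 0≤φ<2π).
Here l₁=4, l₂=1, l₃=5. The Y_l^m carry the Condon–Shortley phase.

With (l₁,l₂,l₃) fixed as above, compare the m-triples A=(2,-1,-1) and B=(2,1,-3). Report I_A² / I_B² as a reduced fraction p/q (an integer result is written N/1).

3/14

Same 4,1,5: normalisation and zero-m 3j drop out of the ratio.
A: Δ: 0! 8! 2! / 11! → 1/495; sum: t=0:+1/2880 = 1/2880; 3j²(4 1 5; 2 -1 -1) = Δ·Π!·Σ² = 2/165  (sign +1)
B: Δ: 0! 8! 2! / 11! → 1/495; sum: t=0:+1/2880 = 1/2880; 3j²(4 1 5; 2 1 -3) = Δ·Π!·Σ² = 28/495  (sign +1)
I_A²/I_B² = (2/165)/(28/495) = 3/14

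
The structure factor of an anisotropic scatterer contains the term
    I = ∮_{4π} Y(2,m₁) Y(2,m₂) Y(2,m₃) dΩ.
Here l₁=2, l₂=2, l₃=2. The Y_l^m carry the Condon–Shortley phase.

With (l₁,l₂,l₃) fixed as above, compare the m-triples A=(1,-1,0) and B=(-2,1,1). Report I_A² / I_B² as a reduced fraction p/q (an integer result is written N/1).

1/6

l's match ⇒ only the (l;m) 3-j factors differ between A and B.
A: triangle coeff Δ(2,2,2) = 1/630; Σ_t [0,1]: t=0:+1/2 t=1:−1/4 = 1/4; (3j)²=1/70 [(2 2 2; 1 -1 0)], sign=+1
B: triangle coeff Δ(2,2,2) = 1/630; Σ_t [2,2]: t=2:+1/4 = 1/4; (3j)²=3/35 [(2 2 2; -2 1 1)], sign=-1
I_A²/I_B² = (1/70)/(3/35) = 1/6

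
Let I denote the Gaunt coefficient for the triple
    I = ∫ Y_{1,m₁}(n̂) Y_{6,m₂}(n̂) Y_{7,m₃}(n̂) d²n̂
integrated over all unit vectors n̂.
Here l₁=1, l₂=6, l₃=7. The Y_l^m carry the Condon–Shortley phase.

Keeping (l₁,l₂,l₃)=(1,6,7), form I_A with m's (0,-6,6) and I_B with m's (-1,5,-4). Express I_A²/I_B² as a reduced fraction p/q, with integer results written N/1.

Same 1,6,7: normalisation and zero-m 3j drop out of the ratio.
A: Δ: 0! 2! 12! / 15! → 1/1365; sum: t=0:+1/479001600 = 1/479001600; 3j²(1 6 7; 0 -6 6) = Δ·Π!·Σ² = 1/105  (sign -1)
B: Δ: 0! 2! 12! / 15! → 1/1365; sum: t=0:+1/79833600 = 1/79833600; 3j²(1 6 7; -1 5 -4) = Δ·Π!·Σ² = 1/455  (sign -1)
I_A²/I_B² = (1/105)/(1/455) = 13/3

13/3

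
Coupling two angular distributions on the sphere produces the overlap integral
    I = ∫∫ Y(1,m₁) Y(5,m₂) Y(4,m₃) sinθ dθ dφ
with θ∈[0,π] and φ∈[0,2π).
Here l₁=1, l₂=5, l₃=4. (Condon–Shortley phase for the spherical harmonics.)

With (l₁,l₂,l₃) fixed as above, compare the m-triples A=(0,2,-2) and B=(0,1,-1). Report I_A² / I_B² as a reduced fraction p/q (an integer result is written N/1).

7/8

l's match ⇒ only the (l;m) 3-j factors differ between A and B.
A: triangle coeff Δ(1,5,4) = 1/495; Σ_t [1,1]: t=1:−1/1440 = -1/1440; (3j)²=7/165 [(1 5 4; 0 2 -2)], sign=-1
B: triangle coeff Δ(1,5,4) = 1/495; Σ_t [1,1]: t=1:−1/720 = -1/720; (3j)²=8/165 [(1 5 4; 0 1 -1)], sign=+1
I_A²/I_B² = (7/165)/(8/165) = 7/8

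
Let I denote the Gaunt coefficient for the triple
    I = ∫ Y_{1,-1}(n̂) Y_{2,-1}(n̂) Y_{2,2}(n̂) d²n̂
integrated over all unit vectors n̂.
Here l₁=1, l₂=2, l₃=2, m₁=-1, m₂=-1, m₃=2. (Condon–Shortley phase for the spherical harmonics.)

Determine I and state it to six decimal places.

Σlᵢ=5 odd — θ-integrand is odd under cosθ→−cosθ; I=0

0.000000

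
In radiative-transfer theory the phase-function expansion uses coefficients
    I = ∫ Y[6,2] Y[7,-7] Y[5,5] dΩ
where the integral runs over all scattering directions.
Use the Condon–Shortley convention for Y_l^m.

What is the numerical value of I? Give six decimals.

-0.074875

Checks pass: Σm=0; 18 even; l₃=5∈[1,13].
(2·6+1)(2·7+1)(2·5+1) = 2145
Δ: 8! 4! 6! / 19! → 1/174594420
sum: t=2:+1/4147200 t=3:−1/207360 t=4:+1/82944 t=5:−1/207360 t=6:+1/4147200 = 1/345600
3j²(6 7 5; 0 0 0) = Δ·Π!·Σ² = 420/46189  (sign -1)
sum: t=0:+1/696729600 = 1/696729600
3j²(6 7 5; 2 -7 5) = Δ·Π!·Σ² = 7/1938  (sign +1)
combine: 4πI² = 2145·420/46189·7/1938 = 7350/104329
take √, sign -1: I = -0.07487489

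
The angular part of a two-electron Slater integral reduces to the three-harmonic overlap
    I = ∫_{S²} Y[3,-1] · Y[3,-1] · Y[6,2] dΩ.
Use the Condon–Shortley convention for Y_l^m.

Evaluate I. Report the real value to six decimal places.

0.242943

Rules hold: Σm=0, L=12 even, 0≤6≤6.
N = 7·7·13 = 637
Δ = 0!·6!·6!/13! = 1/12012
Racah Σ t=0..0: t=0:+1/1296 = 1/1296
⇒ 3j(3 3 6; 0 0 0)² = 100/3003, sgn +1
Racah Σ t=0..0: t=0:+1/2304 = 1/2304
⇒ 3j(3 3 6; -1 -1 2)² = 5/143, sgn +1
4πI² = N·(3j₀)²·(3jₘ)² = 3500/4719
I = +1·√(0.741683/4π) = 0.24294284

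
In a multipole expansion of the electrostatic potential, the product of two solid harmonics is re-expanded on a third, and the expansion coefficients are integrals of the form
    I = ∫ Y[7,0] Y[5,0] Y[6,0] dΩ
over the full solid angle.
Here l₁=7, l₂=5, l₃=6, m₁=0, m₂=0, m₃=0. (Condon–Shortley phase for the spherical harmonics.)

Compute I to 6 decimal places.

Rules hold: Σm=0, L=18 even, 2≤6≤12.
N = 15·11·13 = 2145
Δ = 6!·8!·4!/19! = 1/174594420
Racah Σ t=1..5: t=1:−1/4147200 t=2:+1/207360 t=3:−1/82944 t=4:+1/207360 t=5:−1/4147200 = -1/345600
⇒ 3j(7 5 6; 0 0 0)² = 420/46189, sgn -1
(m-triple is (0,0,0) — same symbol as above.)
4πI² = N·(3j₀)²·(3jₘ)² = 2646000/14919047
I = +1·√(0.177357/4π) = 0.11880082

0.118801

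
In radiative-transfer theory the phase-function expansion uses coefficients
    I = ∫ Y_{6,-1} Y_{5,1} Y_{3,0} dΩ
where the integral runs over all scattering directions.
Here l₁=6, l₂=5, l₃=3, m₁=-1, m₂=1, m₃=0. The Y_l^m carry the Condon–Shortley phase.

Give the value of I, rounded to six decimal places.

Checks pass: Σm=0; 14 even; l₃=3∈[1,11].
(2·6+1)(2·5+1)(2·3+1) = 1001
Δ: 8! 4! 2! / 15! → 1/675675
sum: t=3:−1/8640 t=4:+1/2304 t=5:−1/8640 = 7/34560
3j²(6 5 3; 0 0 0) = Δ·Π!·Σ² = 7/429  (sign -1)
sum: t=4:+1/6912 t=5:−1/2880 t=6:+1/17280 = -1/6912
3j²(6 5 3; -1 1 0) = Δ·Π!·Σ² = 5/429  (sign +1)
combine: 4πI² = 1001·7/429·5/429 = 245/1287
take √, sign -1: I = -0.12308038

-0.123080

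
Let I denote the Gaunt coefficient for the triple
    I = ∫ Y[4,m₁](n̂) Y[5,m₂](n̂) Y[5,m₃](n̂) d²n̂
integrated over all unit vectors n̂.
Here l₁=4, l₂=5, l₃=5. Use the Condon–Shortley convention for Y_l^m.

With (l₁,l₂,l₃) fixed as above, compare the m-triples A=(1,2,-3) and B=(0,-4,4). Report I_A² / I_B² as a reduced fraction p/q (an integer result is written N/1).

l's match ⇒ only the (l;m) 3-j factors differ between A and B.
A: triangle coeff Δ(4,5,5) = 1/3153150; Σ_t [1,3]: t=1:−1/17280 t=2:+1/2880 t=3:−1/6912 = 1/6912; (3j)²=5/429 [(4 5 5; 1 2 -3)], sign=+1
B: triangle coeff Δ(4,5,5) = 1/3153150; Σ_t [0,1]: t=0:+1/69120 t=1:−1/25920 = -1/41472; (3j)²=2/143 [(4 5 5; 0 -4 4)], sign=+1
I_A²/I_B² = (5/429)/(2/143) = 5/6

5/6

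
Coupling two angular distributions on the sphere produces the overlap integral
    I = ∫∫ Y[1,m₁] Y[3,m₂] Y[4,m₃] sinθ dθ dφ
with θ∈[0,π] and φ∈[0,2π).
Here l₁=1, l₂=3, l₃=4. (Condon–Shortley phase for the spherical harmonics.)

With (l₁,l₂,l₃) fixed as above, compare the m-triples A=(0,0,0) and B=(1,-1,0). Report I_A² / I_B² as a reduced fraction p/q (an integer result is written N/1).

8/3

Same 1,3,4: normalisation and zero-m 3j drop out of the ratio.
A: Δ: 0! 2! 6! / 9! → 1/252; sum: t=0:+1/36 = 1/36; 3j²(1 3 4; 0 0 0) = Δ·Π!·Σ² = 4/63  (sign +1)
B: Δ: 0! 2! 6! / 9! → 1/252; sum: t=0:+1/96 = 1/96; 3j²(1 3 4; 1 -1 0) = Δ·Π!·Σ² = 1/42  (sign +1)
I_A²/I_B² = (4/63)/(1/42) = 8/3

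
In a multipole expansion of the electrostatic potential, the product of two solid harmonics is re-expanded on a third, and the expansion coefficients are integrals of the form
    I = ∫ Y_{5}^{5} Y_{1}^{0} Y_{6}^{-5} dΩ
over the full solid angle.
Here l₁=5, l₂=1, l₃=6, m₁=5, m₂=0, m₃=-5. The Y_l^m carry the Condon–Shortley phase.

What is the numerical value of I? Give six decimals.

Checks pass: Σm=0; 12 even; l₃=6∈[4,6].
(2·5+1)(2·1+1)(2·6+1) = 429
Δ: 0! 10! 2! / 13! → 1/858
sum: t=0:+1/14400 = 1/14400
3j²(5 1 6; 0 0 0) = Δ·Π!·Σ² = 6/143  (sign +1)
sum: t=0:+1/3628800 = 1/3628800
3j²(5 1 6; 5 0 -5) = Δ·Π!·Σ² = 1/78  (sign -1)
combine: 4πI² = 429·6/143·1/78 = 3/13
take √, sign -1: I = -0.13551395

-0.135514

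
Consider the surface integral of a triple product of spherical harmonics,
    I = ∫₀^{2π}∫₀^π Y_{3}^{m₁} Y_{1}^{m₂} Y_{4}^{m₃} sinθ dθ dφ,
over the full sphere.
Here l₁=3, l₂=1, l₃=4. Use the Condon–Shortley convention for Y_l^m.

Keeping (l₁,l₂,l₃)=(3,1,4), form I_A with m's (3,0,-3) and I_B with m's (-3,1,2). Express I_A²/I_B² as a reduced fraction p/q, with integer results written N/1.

7/1

Same 3,1,4: normalisation and zero-m 3j drop out of the ratio.
A: Δ: 0! 6! 2! / 9! → 1/252; sum: t=0:+1/720 = 1/720; 3j²(3 1 4; 3 0 -3) = Δ·Π!·Σ² = 1/36  (sign -1)
B: Δ: 0! 6! 2! / 9! → 1/252; sum: t=0:+1/1440 = 1/1440; 3j²(3 1 4; -3 1 2) = Δ·Π!·Σ² = 1/252  (sign +1)
I_A²/I_B² = (1/36)/(1/252) = 7/1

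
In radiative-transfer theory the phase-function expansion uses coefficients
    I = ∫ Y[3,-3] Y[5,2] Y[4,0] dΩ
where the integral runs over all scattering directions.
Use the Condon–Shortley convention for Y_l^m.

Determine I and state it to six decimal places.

0.000000

m-sum = -3 + 2 + 0 = -1 ≠ 0 ⇒ I = 0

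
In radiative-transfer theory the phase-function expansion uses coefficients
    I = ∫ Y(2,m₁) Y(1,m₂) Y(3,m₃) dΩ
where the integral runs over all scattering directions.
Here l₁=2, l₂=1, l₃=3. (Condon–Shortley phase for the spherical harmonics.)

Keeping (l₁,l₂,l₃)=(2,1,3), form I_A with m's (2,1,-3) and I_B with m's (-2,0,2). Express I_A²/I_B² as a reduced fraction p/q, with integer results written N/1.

3/1

Shared (l₁,l₂,l₃)=(2,1,3): N and (l;000)² cancel in I_A²/I_B².
A: Δ = 0!·4!·2!/7! = 1/105; Racah Σ t=0..0: t=0:+1/48 = 1/48; ⇒ 3j(2 1 3; 2 1 -3)² = 1/7, sgn +1
B: Δ = 0!·4!·2!/7! = 1/105; Racah Σ t=0..0: t=0:+1/24 = 1/24; ⇒ 3j(2 1 3; -2 0 2)² = 1/21, sgn -1
I_A²/I_B² = (1/7)/(1/21) = 3/1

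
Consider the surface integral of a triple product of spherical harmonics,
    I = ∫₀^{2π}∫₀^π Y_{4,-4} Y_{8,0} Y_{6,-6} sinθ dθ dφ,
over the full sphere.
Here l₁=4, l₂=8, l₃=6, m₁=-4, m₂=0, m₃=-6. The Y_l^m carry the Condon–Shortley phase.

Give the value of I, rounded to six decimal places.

0.000000

m-sum = -4 + 0 − 6 = -10 ≠ 0 ⇒ I = 0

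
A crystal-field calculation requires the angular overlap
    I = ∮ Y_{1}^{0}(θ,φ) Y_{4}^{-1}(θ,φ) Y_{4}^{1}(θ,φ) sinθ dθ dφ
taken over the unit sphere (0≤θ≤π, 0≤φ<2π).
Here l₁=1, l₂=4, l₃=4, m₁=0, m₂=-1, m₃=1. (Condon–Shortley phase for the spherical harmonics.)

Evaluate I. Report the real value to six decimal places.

0.000000

Σlᵢ=9 odd — θ-integrand is odd under cosθ→−cosθ; I=0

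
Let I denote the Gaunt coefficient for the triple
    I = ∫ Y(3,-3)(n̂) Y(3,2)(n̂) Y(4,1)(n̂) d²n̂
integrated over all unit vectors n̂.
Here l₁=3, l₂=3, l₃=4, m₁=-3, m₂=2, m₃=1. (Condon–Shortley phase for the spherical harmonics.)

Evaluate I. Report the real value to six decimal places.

0.140463

m-sum 0 ✓  L=10 even ✓  0≤4≤6 ✓
Π(2lᵢ+1) = 7×7×9 = 441
triangle coeff Δ(3,3,4) = 1/34650
Σ_t [0,2]: t=0:+1/72 t=1:−1/16 t=2:+1/72 = -5/144
(3j)²=2/77 [(3 3 4; 0 0 0)], sign=-1
Σ_t [2,2]: t=2:+1/288 = 1/288
(3j)²=5/231 [(3 3 4; -3 2 1)], sign=-1
⇒ 4πI² = 30/121
I = (+1)√(30/121/(4π)) = 0.14046335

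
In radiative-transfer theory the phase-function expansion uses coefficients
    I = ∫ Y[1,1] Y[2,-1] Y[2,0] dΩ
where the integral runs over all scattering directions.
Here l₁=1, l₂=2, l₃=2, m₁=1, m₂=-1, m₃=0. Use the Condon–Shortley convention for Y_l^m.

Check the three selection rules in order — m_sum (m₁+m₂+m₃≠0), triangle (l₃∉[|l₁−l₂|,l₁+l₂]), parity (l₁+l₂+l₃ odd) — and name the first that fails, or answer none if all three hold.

m₁+m₂+m₃ = 1 − 1 + 0 = 0  ✓
triangle: |1−2|=1 ≤ l₃=2 ≤ 1+2=3  ✓
parity: l₁+l₂+l₃ = 5 is odd  ✗

parity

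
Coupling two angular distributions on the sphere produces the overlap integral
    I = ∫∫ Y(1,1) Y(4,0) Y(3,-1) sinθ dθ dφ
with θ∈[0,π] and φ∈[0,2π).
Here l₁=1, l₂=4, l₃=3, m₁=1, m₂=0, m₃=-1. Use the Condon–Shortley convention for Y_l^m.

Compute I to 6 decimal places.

0.150786

m-sum 0 ✓  L=8 even ✓  3≤3≤5 ✓
Π(2lᵢ+1) = 3×9×7 = 189
triangle coeff Δ(1,4,3) = 1/252
Σ_t [1,1]: t=1:−1/36 = -1/36
(3j)²=4/63 [(1 4 3; 0 0 0)], sign=+1
Σ_t [0,0]: t=0:+1/96 = 1/96
(3j)²=1/42 [(1 4 3; 1 0 -1)], sign=+1
⇒ 4πI² = 2/7
I = (+1)√(2/7/(4π)) = 0.15078601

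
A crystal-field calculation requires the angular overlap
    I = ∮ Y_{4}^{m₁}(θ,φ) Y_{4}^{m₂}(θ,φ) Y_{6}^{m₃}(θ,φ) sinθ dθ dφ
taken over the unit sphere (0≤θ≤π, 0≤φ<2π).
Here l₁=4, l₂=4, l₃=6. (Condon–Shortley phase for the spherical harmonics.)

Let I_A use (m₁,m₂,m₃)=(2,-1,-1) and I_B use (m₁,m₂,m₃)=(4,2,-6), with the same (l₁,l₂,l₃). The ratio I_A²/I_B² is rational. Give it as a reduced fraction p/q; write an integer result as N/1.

Shared (l₁,l₂,l₃)=(4,4,6): N and (l;000)² cancel in I_A²/I_B².
A: Δ = 2!·6!·6!/15! = 1/1261260; Racah Σ t=0..2: t=0:+1/3456 t=1:−1/5760 t=2:+1/172800 = 7/57600; ⇒ 3j(4 4 6; 2 -1 -1)² = 21/2860, sgn -1
B: Δ = 2!·6!·6!/15! = 1/1261260; Racah Σ t=0..0: t=0:+1/1036800 = 1/1036800; ⇒ 3j(4 4 6; 4 2 -6)² = 4/195, sgn +1
I_A²/I_B² = (21/2860)/(4/195) = 63/176

63/176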